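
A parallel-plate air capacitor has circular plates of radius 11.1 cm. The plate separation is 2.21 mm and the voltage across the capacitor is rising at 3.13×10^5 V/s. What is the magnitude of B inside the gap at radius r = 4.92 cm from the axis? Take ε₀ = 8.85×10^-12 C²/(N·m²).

dE/dt = (dV/dt)/d = 1.416×10^8 V/(m·s); I_d = ε₀(πR²)(dE/dt) = (8.85×10^-12)(0.03871)(1.416×10^8) = 4.851×10^-5 A.
∮B·dl = μ₀ I_d,enc with I_d,enc = I_d r²/R² = 9.530×10^-6 A; so B = μ₀ I_d,enc/(2πr) = 3.87×10^-11 T.

3.87×10^-11 T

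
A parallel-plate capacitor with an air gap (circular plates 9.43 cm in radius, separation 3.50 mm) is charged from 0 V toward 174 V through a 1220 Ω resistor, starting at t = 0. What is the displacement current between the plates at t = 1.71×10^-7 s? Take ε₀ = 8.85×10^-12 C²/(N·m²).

0.0196 A

C = ε₀A/d = (8.85×10^-12)(0.02794)/(3.50×10^-3) = 7.065×10^-11 F and τ = RC = 8.619×10^-8 s. I_d in the gap equals the RC charging current.
I_d(t) = (V₀/R) e^(−t/τ) = 0.1426 · e^(−1.984) = 0.0196 A.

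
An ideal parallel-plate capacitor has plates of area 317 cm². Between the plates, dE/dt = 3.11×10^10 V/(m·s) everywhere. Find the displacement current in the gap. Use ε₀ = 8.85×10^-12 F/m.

8.72×10^-3 A

The displacement current is ε₀ times dΦ_E/dt = ε₀ A dE/dt = (8.85×10^-12)(0.0317)(3.11×10^10) = 8.72×10^-3 A.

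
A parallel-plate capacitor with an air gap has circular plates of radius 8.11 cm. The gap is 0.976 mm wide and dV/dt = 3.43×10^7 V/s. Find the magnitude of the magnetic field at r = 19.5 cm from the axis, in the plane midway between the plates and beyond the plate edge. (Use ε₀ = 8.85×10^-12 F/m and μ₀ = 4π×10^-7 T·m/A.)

With E = V/d, dE/dt = 3.514×10^10 V/(m·s) and πR² = 0.02066 m², giving I_d = ε₀ πR² dE/dt = 6.425×10^-3 A.
Outside the plates the loop encloses all of I_d, so B·2πr = μ₀ I_d and B = 6.59×10^-9 T.

6.59×10^-9 T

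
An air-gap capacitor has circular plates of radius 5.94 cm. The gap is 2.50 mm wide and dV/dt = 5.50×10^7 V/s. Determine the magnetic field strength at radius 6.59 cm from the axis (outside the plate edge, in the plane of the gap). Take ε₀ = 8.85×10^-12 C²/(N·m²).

With E = V/d, dE/dt = 2.200×10^10 V/(m·s) and πR² = 0.01108 m², giving I_d = ε₀ πR² dE/dt = 2.157×10^-3 A.
For r ≥ R the full I_d is enclosed: B = μ₀ I_d/(2πr) = (4π×10^-7)(2.157×10^-3)/(2π·0.0659) = 6.55×10^-9 T.

6.55×10^-9 T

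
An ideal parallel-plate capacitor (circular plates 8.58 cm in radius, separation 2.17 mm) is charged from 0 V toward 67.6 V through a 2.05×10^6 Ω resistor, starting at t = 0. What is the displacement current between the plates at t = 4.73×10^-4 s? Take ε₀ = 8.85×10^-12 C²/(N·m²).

2.86×10^-6 A

C = ε₀A/d = (8.85×10^-12)(0.02313)/(2.17×10^-3) = 9.433×10^-11 F, so τ = RC = 1.934×10^-4 s.
The conduction current is I(t) = (V₀/R) e^(−t/τ), and the displacement current between the plates equals it.
t/τ = 2.446; I_d = (67.6/2.05×10^6) · e^(−2.446) = (3.298×10^-5)(0.08664) = 2.86×10^-6 A.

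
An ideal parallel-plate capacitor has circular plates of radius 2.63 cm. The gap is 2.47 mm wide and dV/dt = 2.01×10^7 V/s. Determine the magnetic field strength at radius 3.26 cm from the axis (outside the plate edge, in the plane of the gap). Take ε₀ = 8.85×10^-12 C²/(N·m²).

9.60×10^-10 T

dE/dt = (dV/dt)/d = 8.138×10^9 V/(m·s); I_d = ε₀(πR²)(dE/dt) = (8.85×10^-12)(2.173×10^-3)(8.138×10^9) = 1.565×10^-4 A.
With r > R the enclosed displacement current is the full I_d; B = μ₀ I_d / (2πr) = 9.60×10^-10 T.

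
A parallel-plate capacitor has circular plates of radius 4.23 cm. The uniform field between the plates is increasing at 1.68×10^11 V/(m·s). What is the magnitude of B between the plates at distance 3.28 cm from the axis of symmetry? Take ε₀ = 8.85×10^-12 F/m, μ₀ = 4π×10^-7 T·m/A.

Total displacement current: I_d = ε₀(πR²)(dE/dt) = (8.85×10^-12)(5.621×10^-3)(1.68×10^11) = 8.357×10^-3 A.
An Ampèrian loop of radius r encloses a fraction (r/R)² of I_d. Then B·2πr = μ₀ I_d (r/R)², giving B = μ₀ I_d r/(2πR²) = 3.06×10^-8 T.

3.06×10^-8 T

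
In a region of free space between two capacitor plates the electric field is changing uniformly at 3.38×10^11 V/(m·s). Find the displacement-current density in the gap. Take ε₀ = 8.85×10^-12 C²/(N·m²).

2.99 A/m²

The displacement-current density is ε₀ ∂E/∂t = (8.85×10^-12)(3.38×10^11) = 2.99 A/m².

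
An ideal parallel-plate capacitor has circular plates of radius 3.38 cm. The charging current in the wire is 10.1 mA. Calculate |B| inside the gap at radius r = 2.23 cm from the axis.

Between the plates the displacement current equals the wire current: I_d = 10.1 mA = 0.0101 A.
∮B·dl = μ₀ I_d,enc with I_d,enc = I_d r²/R² = 4.396×10^-3 A; so B = μ₀ I_d,enc/(2πr) = 3.94×10^-8 T.

3.94×10^-8 T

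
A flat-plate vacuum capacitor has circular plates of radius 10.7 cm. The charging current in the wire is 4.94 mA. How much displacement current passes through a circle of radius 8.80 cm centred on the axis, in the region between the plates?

3.34×10^-3 A

Between the plates the displacement current equals the wire current: I_d = 4.94 mA = 4.94×10^-3 A.
The field is uniform, so I_d,enc = I_d (r/R)² = (4.94×10^-3)(8.80/10.7)² = 3.34×10^-3 A.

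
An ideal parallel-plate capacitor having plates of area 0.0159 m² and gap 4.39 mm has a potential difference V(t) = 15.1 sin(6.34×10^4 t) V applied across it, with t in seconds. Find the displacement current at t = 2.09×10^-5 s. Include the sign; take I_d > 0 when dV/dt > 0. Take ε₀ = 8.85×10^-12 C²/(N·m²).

7.47×10^-6 A

C = ε₀A/d = (8.85×10^-12)(0.0159)/(4.39×10^-3) = 3.205×10^-11 F. dV/dt = V₀ω·cos(ωt); at ωt = 1.32506 rad this factor is 0.2433.
I_d = C dV/dt = (3.205×10^-11)(15.1)(6.34×10^4)(0.2433) = 7.47×10^-6 A.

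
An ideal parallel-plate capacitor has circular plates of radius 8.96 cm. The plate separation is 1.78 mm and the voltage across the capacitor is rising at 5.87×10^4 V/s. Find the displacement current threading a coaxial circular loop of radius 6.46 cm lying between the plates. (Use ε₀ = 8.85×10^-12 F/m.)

3.83×10^-6 A

dE/dt = (dV/dt)/d = 3.298×10^7 V/(m·s); I_d = ε₀(πR²)(dE/dt) = (8.85×10^-12)(0.02522)(3.298×10^7) = 7.361×10^-6 A.
The field is uniform, so I_d,enc = I_d (r/R)² = (7.361×10^-6)(6.46/8.96)² = 3.83×10^-6 A.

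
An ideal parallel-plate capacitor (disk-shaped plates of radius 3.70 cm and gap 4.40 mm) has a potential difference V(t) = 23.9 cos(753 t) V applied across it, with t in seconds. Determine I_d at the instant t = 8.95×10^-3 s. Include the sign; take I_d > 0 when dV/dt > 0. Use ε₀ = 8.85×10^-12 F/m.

C = ε₀A/d = (8.85×10^-12)(4.301×10^-3)/(4.40×10^-3) = 8.651×10^-12 F. dV/dt = V₀ω·−sin(ωt); at ωt = 6.73935 rad this factor is -0.4405.
I_d = C dV/dt = (8.651×10^-12)(23.9)(753)(-0.4405) = -6.86×10^-8 A.

-6.86×10^-8 A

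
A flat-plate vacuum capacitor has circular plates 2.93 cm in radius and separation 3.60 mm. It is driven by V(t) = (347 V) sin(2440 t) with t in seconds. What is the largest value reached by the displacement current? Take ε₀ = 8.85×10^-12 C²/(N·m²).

5.61×10^-6 A

The displacement current equals the conduction current C dV/dt, which peaks at C V₀ ω.
With C = ε₀A/d = (8.85×10^-12)(2.697×10^-3)/(3.60×10^-3) = 6.630×10^-12 F and ω = 2440 rad/s, I_d,max = (6.630×10^-12)(347)(2440) = 5.61×10^-6 A.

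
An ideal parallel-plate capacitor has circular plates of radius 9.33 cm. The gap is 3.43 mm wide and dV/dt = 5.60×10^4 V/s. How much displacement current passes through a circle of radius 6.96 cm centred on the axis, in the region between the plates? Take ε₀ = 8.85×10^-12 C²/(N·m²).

With E = V/d, dE/dt = 1.633×10^7 V/(m·s) and πR² = 0.02735 m², giving I_d = ε₀ πR² dE/dt = 3.953×10^-6 A.
The field is uniform, so I_d,enc = I_d (r/R)² = (3.953×10^-6)(6.96/9.33)² = 2.20×10^-6 A.

2.20×10^-6 A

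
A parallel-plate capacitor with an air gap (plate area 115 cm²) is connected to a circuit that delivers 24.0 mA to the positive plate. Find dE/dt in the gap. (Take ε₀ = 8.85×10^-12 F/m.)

By continuity, I_d in the gap equals the 24.0 mA flowing in the wire.
Inverting I_d = ε₀ A dE/dt gives dE/dt = 0.0240 / (8.85×10^-12 · 0.0115) = 2.36×10^11 V/(m·s).

2.36×10^11 V/(m·s)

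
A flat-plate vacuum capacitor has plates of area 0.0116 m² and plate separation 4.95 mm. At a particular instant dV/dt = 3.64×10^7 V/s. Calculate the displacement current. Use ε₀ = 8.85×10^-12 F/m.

C = ε₀A/d = (8.85×10^-12)(0.0116)/(4.95×10^-3) = 2.074×10^-11 F.
I_d = C dV/dt = (2.074×10^-11)(3.64×10^7) = 7.55×10^-4 A.

7.55×10^-4 A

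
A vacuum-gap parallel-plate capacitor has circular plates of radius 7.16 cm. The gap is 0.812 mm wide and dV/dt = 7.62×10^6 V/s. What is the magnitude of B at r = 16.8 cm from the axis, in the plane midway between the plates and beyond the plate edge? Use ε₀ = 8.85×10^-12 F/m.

I_d = C dV/dt with C = ε₀πR²/d = 1.756×10^-10 F, so I_d = (1.756×10^-10)(7.62×10^6) = 1.338×10^-3 A.
With r > R the enclosed displacement current is the full I_d; B = μ₀ I_d / (2πr) = 1.59×10^-9 T.

1.59×10^-9 T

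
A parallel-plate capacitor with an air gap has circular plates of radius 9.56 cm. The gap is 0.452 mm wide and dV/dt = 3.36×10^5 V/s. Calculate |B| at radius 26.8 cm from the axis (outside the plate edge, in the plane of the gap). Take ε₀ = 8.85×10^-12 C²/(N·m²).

With E = V/d, dE/dt = 7.434×10^8 V/(m·s) and πR² = 0.02871 m², giving I_d = ε₀ πR² dE/dt = 1.889×10^-4 A.
With r > R the enclosed displacement current is the full I_d; B = μ₀ I_d / (2πr) = 1.41×10^-10 T.

1.41×10^-10 T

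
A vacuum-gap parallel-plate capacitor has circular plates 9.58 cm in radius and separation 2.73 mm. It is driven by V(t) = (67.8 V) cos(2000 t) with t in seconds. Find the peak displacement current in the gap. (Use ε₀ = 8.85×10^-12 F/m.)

(dE/dt)_max = V₀ω/d = 4.967×10^7 V/(m·s); ω = 2000 rad/s.
I_d,max = ε₀ A (dE/dt)_max = (8.85×10^-12)(0.02883)(4.967×10^7) = 1.27×10^-5 A.

1.27×10^-5 A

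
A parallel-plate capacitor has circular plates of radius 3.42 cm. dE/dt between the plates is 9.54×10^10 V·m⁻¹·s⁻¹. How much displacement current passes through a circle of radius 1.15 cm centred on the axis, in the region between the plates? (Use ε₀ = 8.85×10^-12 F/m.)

I_d = ε₀ dΦ_E/dt = ε₀ πR² (dE/dt) = (8.85×10^-12)(3.675×10^-3)(9.54×10^10) = 3.103×10^-3 A through the full plate area.
Since J_d is uniform, the enclosed fraction is (r/R)² = 0.1131, giving I_d,enc = 3.51×10^-4 A.

3.51×10^-4 A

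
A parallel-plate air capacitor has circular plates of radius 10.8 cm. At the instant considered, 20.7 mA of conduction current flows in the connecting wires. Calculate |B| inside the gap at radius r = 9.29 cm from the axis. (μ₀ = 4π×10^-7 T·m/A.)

Between the plates the displacement current equals the wire current: I_d = 20.7 mA = 0.0207 A.
An Ampèrian loop of radius r encloses a fraction (r/R)² of I_d. Then B·2πr = μ₀ I_d (r/R)², giving B = μ₀ I_d r/(2πR²) = 3.30×10^-8 T.

3.30×10^-8 T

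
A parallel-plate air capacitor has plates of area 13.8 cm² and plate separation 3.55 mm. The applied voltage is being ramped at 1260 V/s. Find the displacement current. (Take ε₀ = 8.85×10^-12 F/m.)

4.33×10^-9 A

The field between the plates is E = V/d, so dE/dt = (1260)/(3.55×10^-3 m) = 3.549×10^5 V/(m·s).
I_d = ε₀ A (dE/dt) = (8.85×10^-12)(1.38×10^-3)(3.549×10^5) = 4.33×10^-9 A.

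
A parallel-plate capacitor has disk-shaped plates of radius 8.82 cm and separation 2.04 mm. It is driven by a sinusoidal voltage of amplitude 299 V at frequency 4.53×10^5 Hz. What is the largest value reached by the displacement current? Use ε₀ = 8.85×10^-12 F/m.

0.0902 A

C = ε₀A/d = (8.85×10^-12)(0.02444)/(2.04×10^-3) = 1.060×10^-10 F; ω = 2πf = 2.846×10^6 rad/s.
I_d = C dV/dt, so |I_d|_max = C V₀ ω = (1.060×10^-10)(299)(2.846×10^6) = 0.0902 A.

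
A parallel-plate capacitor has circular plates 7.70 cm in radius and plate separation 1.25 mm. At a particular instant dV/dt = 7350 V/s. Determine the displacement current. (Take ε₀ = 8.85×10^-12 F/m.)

9.69×10^-7 A

The field between the plates is E = V/d, so dE/dt = (7350)/(1.25×10^-3 m) = 5.880×10^6 V/(m·s).
I_d = ε₀ A (dE/dt) = (8.85×10^-12)(0.01863)(5.880×10^6) = 9.69×10^-7 A.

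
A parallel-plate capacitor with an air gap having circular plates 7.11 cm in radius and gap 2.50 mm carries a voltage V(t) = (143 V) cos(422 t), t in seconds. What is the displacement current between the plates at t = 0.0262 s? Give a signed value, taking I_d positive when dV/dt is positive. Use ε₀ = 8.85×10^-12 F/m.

dV/dt = (143)(422)·−sin(11.0564) = 6.023×10^4 V/s.
I_d = C dV/dt with C = ε₀A/d = (8.85×10^-12)(0.01588)/(2.50×10^-3) = 5.622×10^-11 F, so I_d = (5.622×10^-11)(6.023×10^4) = 3.39×10^-6 A.

3.39×10^-6 A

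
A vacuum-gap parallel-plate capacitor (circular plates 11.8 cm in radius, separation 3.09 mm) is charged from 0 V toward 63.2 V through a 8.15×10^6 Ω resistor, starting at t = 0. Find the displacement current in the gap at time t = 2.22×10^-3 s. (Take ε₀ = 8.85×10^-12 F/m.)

8.82×10^-7 A

With C = ε₀A/d = (8.85×10^-12)(0.04374)/(3.09×10^-3) = 1.253×10^-10 F, the time constant is τ = RC = 1.021×10^-3 s, so t/τ = 2.174 and e^(−t/τ) = 0.1137.
I_d = I_cond = (V₀/R) e^(−t/τ) = (7.755×10^-6)(0.1137) = 8.82×10^-7 A.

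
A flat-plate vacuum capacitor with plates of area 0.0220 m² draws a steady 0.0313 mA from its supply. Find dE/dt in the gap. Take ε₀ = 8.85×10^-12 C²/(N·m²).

The displacement current between the plates equals the conduction current, I_d = 0.0313 mA.
Then dE/dt = I_d/(ε₀A) = 1.61×10^8 V/(m·s).

1.61×10^8 V/(m·s)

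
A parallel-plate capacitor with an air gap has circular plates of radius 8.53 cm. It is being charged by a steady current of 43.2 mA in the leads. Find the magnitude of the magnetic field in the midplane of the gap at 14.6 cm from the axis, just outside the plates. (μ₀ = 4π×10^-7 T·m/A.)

By continuity the displacement current in the gap matches the conduction current: I_d = 0.0432 A.
With r > R the enclosed displacement current is the full I_d; B = μ₀ I_d / (2πr) = 5.92×10^-8 T.

5.92×10^-8 T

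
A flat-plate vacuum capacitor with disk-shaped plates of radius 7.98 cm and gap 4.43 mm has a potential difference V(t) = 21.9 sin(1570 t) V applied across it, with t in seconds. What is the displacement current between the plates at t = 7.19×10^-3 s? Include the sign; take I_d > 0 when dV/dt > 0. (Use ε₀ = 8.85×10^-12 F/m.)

3.97×10^-7 A

dV/dt = (21.9)(1570)·cos(11.2883) = 9922 V/s.
I_d = C dV/dt with C = ε₀A/d = (8.85×10^-12)(0.02001)/(4.43×10^-3) = 3.997×10^-11 F, so I_d = (3.997×10^-11)(9922) = 3.97×10^-7 A.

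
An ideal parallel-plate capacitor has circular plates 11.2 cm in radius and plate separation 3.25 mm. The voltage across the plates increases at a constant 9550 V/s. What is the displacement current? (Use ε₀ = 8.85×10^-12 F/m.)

1.02×10^-6 A

The field between the plates is E = V/d, so dE/dt = (9550)/(3.25×10^-3 m) = 2.938×10^6 V/(m·s).
I_d = ε₀ A (dE/dt) = (8.85×10^-12)(0.03941)(2.938×10^6) = 1.02×10^-6 A.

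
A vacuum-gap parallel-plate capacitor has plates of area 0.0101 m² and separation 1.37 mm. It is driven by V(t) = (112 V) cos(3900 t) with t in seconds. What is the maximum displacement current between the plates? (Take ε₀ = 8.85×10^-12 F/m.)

The displacement current equals the conduction current C dV/dt, which peaks at C V₀ ω.
With C = ε₀A/d = (8.85×10^-12)(0.0101)/(1.37×10^-3) = 6.524×10^-11 F and ω = 3900 rad/s, I_d,max = (6.524×10^-11)(112)(3900) = 2.85×10^-5 A.

2.85×10^-5 A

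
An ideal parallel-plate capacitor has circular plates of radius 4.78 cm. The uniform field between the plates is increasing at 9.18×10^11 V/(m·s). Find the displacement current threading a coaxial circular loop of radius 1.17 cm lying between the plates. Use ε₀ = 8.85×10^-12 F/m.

3.49×10^-3 A

Total displacement current: I_d = ε₀(πR²)(dE/dt) = (8.85×10^-12)(7.178×10^-3)(9.18×10^11) = 0.05832 A.
Through an area πr² the displacement current is I_d·(πr²/πR²) = I_d (r/R)² = 3.49×10^-3 A.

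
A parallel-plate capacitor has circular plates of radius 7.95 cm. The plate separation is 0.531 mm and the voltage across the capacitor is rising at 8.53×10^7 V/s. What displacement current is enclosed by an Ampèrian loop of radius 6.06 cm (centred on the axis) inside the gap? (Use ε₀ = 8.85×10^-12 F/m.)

0.0164 A

I_d = C dV/dt with C = ε₀πR²/d = 3.310×10^-10 F, so I_d = (3.310×10^-10)(8.53×10^7) = 0.02823 A.
The field is uniform, so I_d,enc = I_d (r/R)² = (0.02823)(6.06/7.95)² = 0.0164 A.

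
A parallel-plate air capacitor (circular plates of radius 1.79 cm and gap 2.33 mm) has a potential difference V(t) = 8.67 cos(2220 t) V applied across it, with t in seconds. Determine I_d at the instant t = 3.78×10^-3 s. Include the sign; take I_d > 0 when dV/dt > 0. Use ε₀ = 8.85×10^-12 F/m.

-6.32×10^-8 A

dV/dt = (8.67)(2220)·−sin(8.3916) = -1.653×10^4 V/s.
I_d = C dV/dt with C = ε₀A/d = (8.85×10^-12)(1.007×10^-3)/(2.33×10^-3) = 3.825×10^-12 F, so I_d = (3.825×10^-12)(-1.653×10^4) = -6.32×10^-8 A.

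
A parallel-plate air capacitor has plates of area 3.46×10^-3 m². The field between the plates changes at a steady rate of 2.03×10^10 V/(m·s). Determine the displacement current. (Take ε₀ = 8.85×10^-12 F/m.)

6.22×10^-4 A

The displacement current is ε₀ times dΦ_E/dt = ε₀ A dE/dt = (8.85×10^-12)(3.46×10^-3)(2.03×10^10) = 6.22×10^-4 A.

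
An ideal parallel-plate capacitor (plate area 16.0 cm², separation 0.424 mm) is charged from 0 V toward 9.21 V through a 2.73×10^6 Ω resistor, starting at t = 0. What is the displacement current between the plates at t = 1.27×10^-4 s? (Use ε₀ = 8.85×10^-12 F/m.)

C = ε₀A/d = (8.85×10^-12)(1.60×10^-3)/(4.24×10^-4) = 3.340×10^-11 F, so τ = RC = 9.118×10^-5 s.
The conduction current is I(t) = (V₀/R) e^(−t/τ), and the displacement current between the plates equals it.
t/τ = 1.393; I_d = (9.21/2.73×10^6) · e^(−1.393) = (3.374×10^-6)(0.2483) = 8.38×10^-7 A.

8.38×10^-7 A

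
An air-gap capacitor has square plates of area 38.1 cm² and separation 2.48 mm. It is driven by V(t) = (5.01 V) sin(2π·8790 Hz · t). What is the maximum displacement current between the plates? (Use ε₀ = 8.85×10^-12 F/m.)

C = ε₀A/d = (8.85×10^-12)(3.81×10^-3)/(2.48×10^-3) = 1.360×10^-11 F; ω = 2πf = 5.523×10^4 rad/s.
I_d = C dV/dt, so |I_d|_max = C V₀ ω = (1.360×10^-11)(5.01)(5.523×10^4) = 3.76×10^-6 A.

3.76×10^-6 A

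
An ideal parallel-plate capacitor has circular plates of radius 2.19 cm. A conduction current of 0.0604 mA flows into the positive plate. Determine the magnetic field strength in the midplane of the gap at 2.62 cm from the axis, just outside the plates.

4.61×10^-10 T

By continuity the displacement current in the gap matches the conduction current: I_d = 6.04×10^-5 A.
Outside the plates the loop encloses all of I_d, so B·2πr = μ₀ I_d and B = 4.61×10^-10 T.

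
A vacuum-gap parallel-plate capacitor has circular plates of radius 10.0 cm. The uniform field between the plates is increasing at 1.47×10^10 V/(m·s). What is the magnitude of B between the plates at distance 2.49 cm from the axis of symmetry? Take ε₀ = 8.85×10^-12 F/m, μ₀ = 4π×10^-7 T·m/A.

I_d = ε₀ dΦ_E/dt = ε₀ πR² (dE/dt) = (8.85×10^-12)(0.03142)(1.47×10^10) = 4.088×10^-3 A through the full plate area.
An Ampèrian loop of radius r encloses a fraction (r/R)² of I_d. Then B·2πr = μ₀ I_d (r/R)², giving B = μ₀ I_d r/(2πR²) = 2.04×10^-9 T.

2.04×10^-9 T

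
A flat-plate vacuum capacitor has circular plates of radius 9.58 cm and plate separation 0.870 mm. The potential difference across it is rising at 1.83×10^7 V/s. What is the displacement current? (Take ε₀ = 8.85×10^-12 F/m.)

5.37×10^-3 A

C = ε₀A/d = (8.85×10^-12)(0.02883)/(8.70×10^-4) = 2.933×10^-10 F.
I_d = C dV/dt = (2.933×10^-10)(1.83×10^7) = 5.37×10^-3 A.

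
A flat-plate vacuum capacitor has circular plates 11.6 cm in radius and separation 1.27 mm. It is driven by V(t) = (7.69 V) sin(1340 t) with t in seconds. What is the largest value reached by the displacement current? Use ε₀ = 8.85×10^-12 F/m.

3.04×10^-6 A

(dE/dt)_max = V₀ω/d = 8.114×10^6 V/(m·s); ω = 1340 rad/s.
I_d,max = ε₀ A (dE/dt)_max = (8.85×10^-12)(0.04227)(8.114×10^6) = 3.04×10^-6 A.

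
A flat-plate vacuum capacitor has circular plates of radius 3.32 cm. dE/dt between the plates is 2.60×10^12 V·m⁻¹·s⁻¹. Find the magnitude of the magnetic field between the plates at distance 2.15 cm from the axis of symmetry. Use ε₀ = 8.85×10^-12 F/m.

3.11×10^-7 T

Through the whole plate area (πR² = 3.463×10^-3 m²), I_d = ε₀ πR² dE/dt = 0.07968 A.
An Ampèrian loop of radius r encloses a fraction (r/R)² of I_d. Then B·2πr = μ₀ I_d (r/R)², giving B = μ₀ I_d r/(2πR²) = 3.11×10^-7 T.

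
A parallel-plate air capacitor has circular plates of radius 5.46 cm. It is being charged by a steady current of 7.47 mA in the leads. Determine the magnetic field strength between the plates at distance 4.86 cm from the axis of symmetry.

By continuity the displacement current in the gap matches the conduction current: I_d = 7.47×10^-3 A.
∮B·dl = μ₀ I_d,enc with I_d,enc = I_d r²/R² = 5.918×10^-3 A; so B = μ₀ I_d,enc/(2πr) = 2.44×10^-8 T.

2.44×10^-8 T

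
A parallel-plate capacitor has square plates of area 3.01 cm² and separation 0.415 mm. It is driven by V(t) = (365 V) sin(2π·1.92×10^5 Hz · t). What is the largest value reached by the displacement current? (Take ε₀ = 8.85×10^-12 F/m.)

2.83×10^-3 A

C = ε₀A/d = (8.85×10^-12)(3.01×10^-4)/(4.15×10^-4) = 6.419×10^-12 F; ω = 2πf = 1.206×10^6 rad/s.
I_d = C dV/dt, so |I_d|_max = C V₀ ω = (6.419×10^-12)(365)(1.206×10^6) = 2.83×10^-3 A.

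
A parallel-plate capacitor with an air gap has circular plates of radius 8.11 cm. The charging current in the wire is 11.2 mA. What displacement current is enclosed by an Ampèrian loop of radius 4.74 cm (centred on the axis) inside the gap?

Between the plates the displacement current equals the wire current: I_d = 11.2 mA = 0.0112 A.
Through an area πr² the displacement current is I_d·(πr²/πR²) = I_d (r/R)² = 3.83×10^-3 A.

3.83×10^-3 A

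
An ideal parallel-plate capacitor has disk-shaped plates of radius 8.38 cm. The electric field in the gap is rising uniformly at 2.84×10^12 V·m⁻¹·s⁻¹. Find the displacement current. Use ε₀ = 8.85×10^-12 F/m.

The displacement current is ε₀ times dΦ_E/dt = ε₀ A dE/dt = (8.85×10^-12)(0.02206)(2.84×10^12) = 0.554 A.

0.554 A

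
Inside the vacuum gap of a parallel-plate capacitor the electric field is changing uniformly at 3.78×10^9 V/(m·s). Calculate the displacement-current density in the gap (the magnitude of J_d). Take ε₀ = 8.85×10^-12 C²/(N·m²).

0.0335 A/m²

The displacement-current density is ε₀ ∂E/∂t = (8.85×10^-12)(3.78×10^9) = 0.0335 A/m².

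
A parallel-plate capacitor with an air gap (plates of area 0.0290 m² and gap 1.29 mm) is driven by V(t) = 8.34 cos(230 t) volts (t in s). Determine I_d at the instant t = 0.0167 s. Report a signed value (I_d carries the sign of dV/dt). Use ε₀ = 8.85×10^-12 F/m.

dE/dt = (V₀ω/d)·−sin(ωt) with ωt = 3.841 rad: (8.34)(230)(0.6438)/(1.29×10^-3) = 9.573×10^5 V/(m·s).
I_d = ε₀ A dE/dt = (8.85×10^-12)(0.0290)(9.573×10^5) = 2.46×10^-7 A.

2.46×10^-7 A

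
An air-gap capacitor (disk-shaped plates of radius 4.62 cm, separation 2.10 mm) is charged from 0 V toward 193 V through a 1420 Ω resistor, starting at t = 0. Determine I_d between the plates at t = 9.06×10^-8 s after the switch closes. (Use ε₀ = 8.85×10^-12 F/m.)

0.0142 A

With C = ε₀A/d = (8.85×10^-12)(6.706×10^-3)/(2.10×10^-3) = 2.826×10^-11 F, the time constant is τ = RC = 4.013×10^-8 s, so t/τ = 2.258 and e^(−t/τ) = 0.1046.
I_d = I_cond = (V₀/R) e^(−t/τ) = (0.1359)(0.1046) = 0.0142 A.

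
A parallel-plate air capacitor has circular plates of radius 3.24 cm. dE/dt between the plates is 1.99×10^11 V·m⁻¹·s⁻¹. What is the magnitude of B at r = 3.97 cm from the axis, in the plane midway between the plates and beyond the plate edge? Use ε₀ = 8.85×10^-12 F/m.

2.93×10^-8 T

Total displacement current: I_d = ε₀(πR²)(dE/dt) = (8.85×10^-12)(3.298×10^-3)(1.99×10^11) = 5.808×10^-3 A.
For r ≥ R the full I_d is enclosed: B = μ₀ I_d/(2πr) = (4π×10^-7)(5.808×10^-3)/(2π·0.0397) = 2.93×10^-8 T.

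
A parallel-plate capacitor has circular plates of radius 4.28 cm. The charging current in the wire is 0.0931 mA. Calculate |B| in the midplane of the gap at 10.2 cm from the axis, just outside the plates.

1.83×10^-10 T

Between the plates the displacement current equals the wire current: I_d = 0.0931 mA = 9.31×10^-5 A.
For r ≥ R the full I_d is enclosed: B = μ₀ I_d/(2πr) = (4π×10^-7)(9.31×10^-5)/(2π·0.102) = 1.83×10^-10 T.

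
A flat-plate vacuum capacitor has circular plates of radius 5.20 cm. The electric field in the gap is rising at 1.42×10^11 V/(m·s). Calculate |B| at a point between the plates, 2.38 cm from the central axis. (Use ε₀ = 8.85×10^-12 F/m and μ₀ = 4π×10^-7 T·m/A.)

1.88×10^-8 T

Total displacement current: I_d = ε₀(πR²)(dE/dt) = (8.85×10^-12)(8.495×10^-3)(1.42×10^11) = 0.01068 A.
For r < R the Ampère–Maxwell law gives B(2πr) = μ₀ I_d (r²/R²), so B = μ₀ I_d r/(2πR²) = (4π×10^-7)(0.01068)(0.0238)/(2π·0.0520²) = 1.88×10^-8 T.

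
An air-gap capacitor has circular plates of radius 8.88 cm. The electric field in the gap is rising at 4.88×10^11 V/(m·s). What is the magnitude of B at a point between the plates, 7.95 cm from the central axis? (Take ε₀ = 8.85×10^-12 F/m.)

I_d = ε₀ dΦ_E/dt = ε₀ πR² (dE/dt) = (8.85×10^-12)(0.02477)(4.88×10^11) = 0.1070 A through the full plate area.
∮B·dl = μ₀ I_d,enc with I_d,enc = I_d r²/R² = 0.08576 A; so B = μ₀ I_d,enc/(2πr) = 2.16×10^-7 T.

2.16×10^-7 T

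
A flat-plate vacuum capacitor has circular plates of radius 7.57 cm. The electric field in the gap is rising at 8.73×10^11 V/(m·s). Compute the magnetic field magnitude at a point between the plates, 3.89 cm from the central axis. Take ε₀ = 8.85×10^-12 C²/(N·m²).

I_d = ε₀ dΦ_E/dt = ε₀ πR² (dE/dt) = (8.85×10^-12)(0.01800)(8.73×10^11) = 0.1391 A through the full plate area.
An Ampèrian loop of radius r encloses a fraction (r/R)² of I_d. Then B·2πr = μ₀ I_d (r/R)², giving B = μ₀ I_d r/(2πR²) = 1.89×10^-7 T.

1.89×10^-7 T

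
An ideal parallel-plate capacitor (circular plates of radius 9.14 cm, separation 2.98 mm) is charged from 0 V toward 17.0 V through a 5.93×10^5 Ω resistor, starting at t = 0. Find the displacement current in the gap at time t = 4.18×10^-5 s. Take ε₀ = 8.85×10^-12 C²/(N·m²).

C = ε₀A/d = (8.85×10^-12)(0.02624)/(2.98×10^-3) = 7.793×10^-11 F, so τ = RC = 4.621×10^-5 s.
The conduction current is I(t) = (V₀/R) e^(−t/τ), and the displacement current between the plates equals it.
t/τ = 0.9046; I_d = (17.0/5.93×10^5) · e^(−0.9046) = (2.867×10^-5)(0.4047) = 1.16×10^-5 A.

1.16×10^-5 A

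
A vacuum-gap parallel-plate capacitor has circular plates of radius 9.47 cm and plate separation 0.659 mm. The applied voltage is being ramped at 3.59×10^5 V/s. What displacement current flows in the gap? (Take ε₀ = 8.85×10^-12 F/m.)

1.36×10^-4 A

The field between the plates is E = V/d, so dE/dt = (3.59×10^5)/(6.59×10^-4 m) = 5.448×10^8 V/(m·s).
I_d = ε₀ A (dE/dt) = (8.85×10^-12)(0.02817)(5.448×10^8) = 1.36×10^-4 A.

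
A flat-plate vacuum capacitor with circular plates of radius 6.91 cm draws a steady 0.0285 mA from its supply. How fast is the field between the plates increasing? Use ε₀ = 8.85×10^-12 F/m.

Charge continuity gives I_d = I = 2.85×10^-5 A between the plates.
Then dE/dt = I_d/(ε₀A) = 2.15×10^8 V/(m·s).

2.15×10^8 V/(m·s)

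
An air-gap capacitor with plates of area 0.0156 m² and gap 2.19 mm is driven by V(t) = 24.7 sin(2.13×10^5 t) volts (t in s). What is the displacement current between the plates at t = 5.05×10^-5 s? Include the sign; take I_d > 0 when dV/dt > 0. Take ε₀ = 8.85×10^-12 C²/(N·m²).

-7.85×10^-5 A

dE/dt = (V₀ω/d)·cos(ωt) with ωt = 10.7565 rad: (24.7)(2.13×10^5)(-0.2368)/(2.19×10^-3) = -5.689×10^8 V/(m·s).
I_d = ε₀ A dE/dt = (8.85×10^-12)(0.0156)(-5.689×10^8) = -7.85×10^-5 A.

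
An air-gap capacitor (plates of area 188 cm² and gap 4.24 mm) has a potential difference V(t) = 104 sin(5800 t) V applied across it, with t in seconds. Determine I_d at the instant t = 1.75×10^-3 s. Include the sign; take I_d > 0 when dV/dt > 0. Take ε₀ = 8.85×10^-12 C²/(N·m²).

dE/dt = (V₀ω/d)·cos(ωt) with ωt = 10.15 rad: (104)(5800)(-0.7484)/(4.24×10^-3) = -1.065×10^8 V/(m·s).
I_d = ε₀ A dE/dt = (8.85×10^-12)(0.0188)(-1.065×10^8) = -1.77×10^-5 A.

-1.77×10^-5 A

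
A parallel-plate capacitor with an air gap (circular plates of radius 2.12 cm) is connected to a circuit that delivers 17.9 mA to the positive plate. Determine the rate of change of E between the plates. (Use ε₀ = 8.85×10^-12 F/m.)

1.43×10^12 V/(m·s)

The displacement current between the plates equals the conduction current, I_d = 17.9 mA.
Then dE/dt = I_d/(ε₀A) = 1.43×10^12 V/(m·s).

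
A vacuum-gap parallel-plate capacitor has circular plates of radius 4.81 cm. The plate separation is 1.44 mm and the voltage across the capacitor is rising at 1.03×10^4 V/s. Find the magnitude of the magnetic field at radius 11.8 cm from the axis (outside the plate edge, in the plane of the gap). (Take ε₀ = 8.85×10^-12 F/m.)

7.80×10^-13 T

With E = V/d, dE/dt = 7.153×10^6 V/(m·s) and πR² = 7.268×10^-3 m², giving I_d = ε₀ πR² dE/dt = 4.601×10^-7 A.
With r > R the enclosed displacement current is the full I_d; B = μ₀ I_d / (2πr) = 7.80×10^-13 T.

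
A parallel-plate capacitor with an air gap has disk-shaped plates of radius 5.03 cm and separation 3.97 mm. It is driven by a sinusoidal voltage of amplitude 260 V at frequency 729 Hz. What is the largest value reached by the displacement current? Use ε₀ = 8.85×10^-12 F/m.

2.11×10^-5 A

(dE/dt)_max = V₀ω/d = 2.999×10^8 V/(m·s); ω = 2πf = 4580 rad/s.
I_d,max = ε₀ A (dE/dt)_max = (8.85×10^-12)(7.949×10^-3)(2.999×10^8) = 2.11×10^-5 A.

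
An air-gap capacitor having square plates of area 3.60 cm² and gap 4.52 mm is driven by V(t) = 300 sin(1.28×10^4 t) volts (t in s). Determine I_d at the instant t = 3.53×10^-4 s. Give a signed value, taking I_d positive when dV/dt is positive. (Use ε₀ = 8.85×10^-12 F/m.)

-5.22×10^-7 A

dV/dt = (300)(1.28×10^4)·cos(4.5184) = -7.403×10^5 V/s.
I_d = C dV/dt with C = ε₀A/d = (8.85×10^-12)(3.60×10^-4)/(4.52×10^-3) = 7.049×10^-13 F, so I_d = (7.049×10^-13)(-7.403×10^5) = -5.22×10^-7 A.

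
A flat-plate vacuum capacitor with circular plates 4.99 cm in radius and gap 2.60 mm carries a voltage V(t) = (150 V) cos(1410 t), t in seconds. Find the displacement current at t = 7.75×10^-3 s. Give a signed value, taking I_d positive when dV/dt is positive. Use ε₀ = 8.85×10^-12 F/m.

5.62×10^-6 A

C = ε₀A/d = (8.85×10^-12)(7.823×10^-3)/(2.60×10^-3) = 2.663×10^-11 F. dV/dt = V₀ω·−sin(ωt); at ωt = 10.9275 rad this factor is 0.9977.
I_d = C dV/dt = (2.663×10^-11)(150)(1410)(0.9977) = 5.62×10^-6 A.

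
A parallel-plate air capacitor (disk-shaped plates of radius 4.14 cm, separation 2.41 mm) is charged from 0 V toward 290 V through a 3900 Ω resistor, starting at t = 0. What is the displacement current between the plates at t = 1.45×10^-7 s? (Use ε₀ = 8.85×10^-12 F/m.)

0.0113 A

With C = ε₀A/d = (8.85×10^-12)(5.385×10^-3)/(2.41×10^-3) = 1.977×10^-11 F, the time constant is τ = RC = 7.710×10^-8 s, so t/τ = 1.881 and e^(−t/τ) = 0.1524.
I_d = I_cond = (V₀/R) e^(−t/τ) = (0.07436)(0.1524) = 0.0113 A.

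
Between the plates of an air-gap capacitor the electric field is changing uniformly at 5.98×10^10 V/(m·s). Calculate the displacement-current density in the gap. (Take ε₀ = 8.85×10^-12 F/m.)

0.529 A/m²

The displacement-current density is ε₀ ∂E/∂t = (8.85×10^-12)(5.98×10^10) = 0.529 A/m².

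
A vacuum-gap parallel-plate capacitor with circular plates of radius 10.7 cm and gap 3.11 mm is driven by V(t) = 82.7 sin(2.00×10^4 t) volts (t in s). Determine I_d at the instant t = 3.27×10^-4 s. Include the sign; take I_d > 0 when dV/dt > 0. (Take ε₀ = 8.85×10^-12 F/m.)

dV/dt = (82.7)(2.00×10^4)·cos(6.54) = 1.600×10^6 V/s.
I_d = C dV/dt with C = ε₀A/d = (8.85×10^-12)(0.03597)/(3.11×10^-3) = 1.024×10^-10 F, so I_d = (1.024×10^-10)(1.600×10^6) = 1.64×10^-4 A.

1.64×10^-4 A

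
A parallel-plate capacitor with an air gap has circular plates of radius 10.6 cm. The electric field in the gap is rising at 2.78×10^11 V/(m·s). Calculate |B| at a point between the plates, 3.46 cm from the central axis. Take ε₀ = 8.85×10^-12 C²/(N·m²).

5.35×10^-8 T

Through the whole plate area (πR² = 0.03530 m²), I_d = ε₀ πR² dE/dt = 0.08685 A.
∮B·dl = μ₀ I_d,enc with I_d,enc = I_d r²/R² = 9.254×10^-3 A; so B = μ₀ I_d,enc/(2πr) = 5.35×10^-8 T.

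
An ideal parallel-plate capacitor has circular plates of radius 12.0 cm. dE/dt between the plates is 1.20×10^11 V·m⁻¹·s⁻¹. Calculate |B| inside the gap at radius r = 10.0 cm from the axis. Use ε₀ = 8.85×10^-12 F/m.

6.67×10^-8 T

Total displacement current: I_d = ε₀(πR²)(dE/dt) = (8.85×10^-12)(0.04524)(1.20×10^11) = 0.04804 A.
For r < R the Ampère–Maxwell law gives B(2πr) = μ₀ I_d (r²/R²), so B = μ₀ I_d r/(2πR²) = (4π×10^-7)(0.04804)(0.100)/(2π·0.120²) = 6.67×10^-8 T.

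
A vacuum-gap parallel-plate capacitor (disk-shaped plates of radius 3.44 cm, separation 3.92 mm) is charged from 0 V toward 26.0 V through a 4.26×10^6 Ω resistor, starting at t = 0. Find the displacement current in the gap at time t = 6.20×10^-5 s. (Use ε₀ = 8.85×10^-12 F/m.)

1.08×10^-6 A

With C = ε₀A/d = (8.85×10^-12)(3.718×10^-3)/(3.92×10^-3) = 8.394×10^-12 F, the time constant is τ = RC = 3.576×10^-5 s, so t/τ = 1.734 and e^(−t/τ) = 0.1766.
I_d = I_cond = (V₀/R) e^(−t/τ) = (6.103×10^-6)(0.1766) = 1.08×10^-6 A.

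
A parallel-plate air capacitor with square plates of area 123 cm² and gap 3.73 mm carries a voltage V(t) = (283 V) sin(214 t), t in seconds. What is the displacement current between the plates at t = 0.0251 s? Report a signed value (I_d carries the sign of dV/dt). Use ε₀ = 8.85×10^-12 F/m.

1.08×10^-6 A

C = ε₀A/d = (8.85×10^-12)(0.0123)/(3.73×10^-3) = 2.918×10^-11 F. dV/dt = V₀ω·cos(ωt); at ωt = 5.3714 rad this factor is 0.6123.
I_d = C dV/dt = (2.918×10^-11)(283)(214)(0.6123) = 1.08×10^-6 A.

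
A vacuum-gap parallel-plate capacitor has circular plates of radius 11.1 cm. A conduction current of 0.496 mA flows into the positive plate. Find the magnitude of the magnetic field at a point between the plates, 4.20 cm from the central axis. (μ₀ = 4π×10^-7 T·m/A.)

Between the plates the displacement current equals the wire current: I_d = 0.496 mA = 4.96×10^-4 A.
∮B·dl = μ₀ I_d,enc with I_d,enc = I_d r²/R² = 7.101×10^-5 A; so B = μ₀ I_d,enc/(2πr) = 3.38×10^-10 T.

3.38×10^-10 T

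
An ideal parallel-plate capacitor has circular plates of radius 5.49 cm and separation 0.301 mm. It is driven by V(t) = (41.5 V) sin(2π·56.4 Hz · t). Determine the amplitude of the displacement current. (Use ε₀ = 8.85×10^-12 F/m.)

The displacement current equals the conduction current C dV/dt, which peaks at C V₀ ω.
With C = ε₀A/d = (8.85×10^-12)(9.469×10^-3)/(3.01×10^-4) = 2.784×10^-10 F and ω = 2πf = 354.4 rad/s, I_d,max = (2.784×10^-10)(41.5)(354.4) = 4.09×10^-6 A.

4.09×10^-6 A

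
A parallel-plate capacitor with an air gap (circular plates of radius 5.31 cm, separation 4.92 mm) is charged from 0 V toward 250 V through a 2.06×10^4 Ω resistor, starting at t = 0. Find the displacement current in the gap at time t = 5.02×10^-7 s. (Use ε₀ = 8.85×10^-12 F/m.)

With C = ε₀A/d = (8.85×10^-12)(8.858×10^-3)/(4.92×10^-3) = 1.593×10^-11 F, the time constant is τ = RC = 3.282×10^-7 s, so t/τ = 1.530 and e^(−t/τ) = 0.2165.
I_d = I_cond = (V₀/R) e^(−t/τ) = (0.01214)(0.2165) = 2.63×10^-3 A.

2.63×10^-3 A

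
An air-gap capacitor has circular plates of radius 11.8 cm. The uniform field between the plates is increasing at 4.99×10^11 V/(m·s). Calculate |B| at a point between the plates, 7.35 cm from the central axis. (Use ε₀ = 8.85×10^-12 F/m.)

2.04×10^-7 T

I_d = ε₀ dΦ_E/dt = ε₀ πR² (dE/dt) = (8.85×10^-12)(0.04374)(4.99×10^11) = 0.1932 A through the full plate area.
For r < R the Ampère–Maxwell law gives B(2πr) = μ₀ I_d (r²/R²), so B = μ₀ I_d r/(2πR²) = (4π×10^-7)(0.1932)(0.0735)/(2π·0.118²) = 2.04×10^-7 T.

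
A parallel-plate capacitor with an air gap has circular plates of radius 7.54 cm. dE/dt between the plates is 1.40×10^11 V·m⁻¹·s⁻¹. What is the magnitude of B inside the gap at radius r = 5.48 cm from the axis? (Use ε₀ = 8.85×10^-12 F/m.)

4.27×10^-8 T

Total displacement current: I_d = ε₀(πR²)(dE/dt) = (8.85×10^-12)(0.01786)(1.40×10^11) = 0.02213 A.
∮B·dl = μ₀ I_d,enc with I_d,enc = I_d r²/R² = 0.01169 A; so B = μ₀ I_d,enc/(2πr) = 4.27×10^-8 T.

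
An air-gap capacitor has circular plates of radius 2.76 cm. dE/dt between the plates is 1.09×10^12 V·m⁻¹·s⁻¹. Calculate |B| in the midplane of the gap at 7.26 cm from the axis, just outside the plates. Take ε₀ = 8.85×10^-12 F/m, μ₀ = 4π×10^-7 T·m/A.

6.36×10^-8 T

Through the whole plate area (πR² = 2.393×10^-3 m²), I_d = ε₀ πR² dE/dt = 0.02308 A.
For r ≥ R the full I_d is enclosed: B = μ₀ I_d/(2πr) = (4π×10^-7)(0.02308)/(2π·0.0726) = 6.36×10^-8 T.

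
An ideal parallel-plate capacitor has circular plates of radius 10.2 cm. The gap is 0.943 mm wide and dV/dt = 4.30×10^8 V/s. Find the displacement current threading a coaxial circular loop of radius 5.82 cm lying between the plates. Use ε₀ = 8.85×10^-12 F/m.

dE/dt = (dV/dt)/d = 4.560×10^11 V/(m·s); I_d = ε₀(πR²)(dE/dt) = (8.85×10^-12)(0.03269)(4.560×10^11) = 0.1319 A.
Since J_d is uniform, the enclosed fraction is (r/R)² = 0.3256, giving I_d,enc = 0.0429 A.

0.0429 A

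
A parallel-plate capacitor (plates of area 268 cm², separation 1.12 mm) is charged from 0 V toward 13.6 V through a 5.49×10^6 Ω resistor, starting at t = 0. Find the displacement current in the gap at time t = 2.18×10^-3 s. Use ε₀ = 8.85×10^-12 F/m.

C = ε₀A/d = (8.85×10^-12)(0.0268)/(1.12×10^-3) = 2.118×10^-10 F and τ = RC = 1.163×10^-3 s. I_d in the gap equals the RC charging current.
I_d(t) = (V₀/R) e^(−t/τ) = 2.477×10^-6 · e^(−1.874) = 3.80×10^-7 A.

3.80×10^-7 A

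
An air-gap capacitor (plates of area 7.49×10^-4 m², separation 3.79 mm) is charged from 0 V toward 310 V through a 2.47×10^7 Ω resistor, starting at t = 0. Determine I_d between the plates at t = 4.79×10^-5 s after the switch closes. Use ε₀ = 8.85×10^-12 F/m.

4.14×10^-6 A

C = ε₀A/d = (8.85×10^-12)(7.49×10^-4)/(3.79×10^-3) = 1.749×10^-12 F and τ = RC = 4.320×10^-5 s. I_d in the gap equals the RC charging current.
I_d(t) = (V₀/R) e^(−t/τ) = 1.255×10^-5 · e^(−1.109) = 4.14×10^-6 A.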